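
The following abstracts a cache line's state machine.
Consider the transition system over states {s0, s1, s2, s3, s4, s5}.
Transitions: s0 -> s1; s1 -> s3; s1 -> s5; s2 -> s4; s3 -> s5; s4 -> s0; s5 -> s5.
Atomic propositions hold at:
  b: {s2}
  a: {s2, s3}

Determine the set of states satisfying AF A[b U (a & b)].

{s2}

Sat(a & b) = {s2}
A[b U (a & b)]: least fixpoint, start Z0 = Sat((a & b)) = {s2}, add states in Sat(b) with every successor in Z. Already a fixed point.
Sat(A[b U (a & b)]) = {s2}
AF A[b U (a & b)]: least fixpoint, start Z0 = {s2}, add states with every successor in Z. Already a fixed point.
Sat(AF A[b U (a & b)]) = {s2}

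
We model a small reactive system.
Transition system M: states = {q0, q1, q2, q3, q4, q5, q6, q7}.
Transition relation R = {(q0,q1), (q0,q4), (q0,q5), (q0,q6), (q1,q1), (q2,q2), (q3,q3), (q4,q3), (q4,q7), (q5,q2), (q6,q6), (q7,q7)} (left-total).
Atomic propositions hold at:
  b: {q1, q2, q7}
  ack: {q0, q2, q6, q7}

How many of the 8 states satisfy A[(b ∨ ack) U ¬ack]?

4

Sat(b ∨ ack) = {q0, q1, q2, q6, q7}
Sat(¬ack) = {q1, q3, q4, q5}
A[(b ∨ ack) U ¬ack]: least fixpoint, start Z0 = Sat(¬ack) = {q1, q3, q4, q5}, add states in Sat(b ∨ ack) with every successor in Z. Already a fixed point.
Sat(A[(b ∨ ack) U ¬ack]) = {q1, q3, q4, q5}
|Sat(A[(b ∨ ack) U ¬ack])| = |{q1, q3, q4, q5}| = 4.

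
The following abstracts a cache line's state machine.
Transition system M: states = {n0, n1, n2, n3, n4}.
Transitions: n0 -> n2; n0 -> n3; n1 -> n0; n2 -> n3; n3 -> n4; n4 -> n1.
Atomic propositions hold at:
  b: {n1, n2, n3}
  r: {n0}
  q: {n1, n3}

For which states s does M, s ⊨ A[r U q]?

A[r U q]: least fixpoint, start Z0 = Sat(q) = {n1, n3}, add states in Sat(r) with every successor in Z. Already a fixed point.
Sat(A[r U q]) = {n1, n3}

{n1, n3}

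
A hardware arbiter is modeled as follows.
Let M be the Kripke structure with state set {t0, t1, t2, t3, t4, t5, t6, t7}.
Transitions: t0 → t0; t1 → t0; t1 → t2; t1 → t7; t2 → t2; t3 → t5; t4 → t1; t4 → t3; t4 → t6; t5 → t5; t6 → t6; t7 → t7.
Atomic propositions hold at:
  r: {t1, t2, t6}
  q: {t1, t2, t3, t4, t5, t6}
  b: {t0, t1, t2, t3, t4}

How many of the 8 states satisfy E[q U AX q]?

Sat(AX q) = {s : every successor in {t1, t2, t3, t4, t5, t6}} = {t2, t3, t4, t5, t6}
E[q U AX q]: least fixpoint, start Z0 = Sat(AX q) = {t2, t3, t4, t5, t6}, add states in Sat(q) with some successor in Z. Z1 = {t1, t2, t3, t4, t5, t6}; fixed.
Sat(E[q U AX q]) = {t1, t2, t3, t4, t5, t6}
|Sat(E[q U AX q])| = |{t1, t2, t3, t4, t5, t6}| = 6.

6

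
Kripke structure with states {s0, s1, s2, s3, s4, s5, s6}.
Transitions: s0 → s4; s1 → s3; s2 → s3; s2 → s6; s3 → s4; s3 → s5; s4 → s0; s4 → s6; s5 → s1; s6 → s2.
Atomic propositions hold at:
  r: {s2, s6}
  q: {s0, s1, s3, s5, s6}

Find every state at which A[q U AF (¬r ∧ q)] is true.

{s0, s1, s3, s5}

Sat(¬r) = {s0, s1, s3, s4, s5}
Sat(¬r ∧ q) = {s0, s1, s3, s5}
AF (¬r ∧ q): least fixpoint, start Z0 = {s0, s1, s3, s5}, add states with every successor in Z. Already a fixed point.
Sat(AF (¬r ∧ q)) = {s0, s1, s3, s5}
A[q U AF (¬r ∧ q)]: least fixpoint, start Z0 = Sat(AF (¬r ∧ q)) = {s0, s1, s3, s5}, add states in Sat(q) with every successor in Z. Already a fixed point.
Sat(A[q U AF (¬r ∧ q)]) = {s0, s1, s3, s5}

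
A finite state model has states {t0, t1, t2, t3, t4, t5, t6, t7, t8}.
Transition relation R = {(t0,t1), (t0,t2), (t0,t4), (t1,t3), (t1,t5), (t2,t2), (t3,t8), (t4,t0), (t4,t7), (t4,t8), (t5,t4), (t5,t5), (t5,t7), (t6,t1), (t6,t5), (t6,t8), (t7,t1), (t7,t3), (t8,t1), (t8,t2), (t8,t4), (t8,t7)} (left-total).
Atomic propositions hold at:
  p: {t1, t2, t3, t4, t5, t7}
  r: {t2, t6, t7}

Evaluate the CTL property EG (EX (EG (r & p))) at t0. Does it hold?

Sat(r & p) = {t2, t7}
EG (r & p): greatest fixpoint, start Z0 = {t2, t7}, keep only states in Sat with some successor in Z. Z1 = {t2}; fixed.
Sat(EG (r & p)) = {t2}
Sat(EX (EG (r & p))) = {s : some successor in {t2}} = {t0, t2, t8}
EG (EX (EG (r & p))): greatest fixpoint, start Z0 = {t0, t2, t8}, keep only states in Sat with some successor in Z. Already a fixed point.
Sat(EG (EX (EG (r & p)))) = {t0, t2, t8}
t0 ∈ Sat(EG (EX (EG (r & p)))) = {t0, t2, t8}, so the formula holds at t0.

Yes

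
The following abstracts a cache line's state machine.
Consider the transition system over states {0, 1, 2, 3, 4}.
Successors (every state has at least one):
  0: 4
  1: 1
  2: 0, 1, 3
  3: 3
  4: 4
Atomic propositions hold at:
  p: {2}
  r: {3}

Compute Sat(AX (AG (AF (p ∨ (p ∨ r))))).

Sat(p ∨ r) = {2, 3}
Sat(p ∨ (p ∨ r)) = {2, 3}
AF (p ∨ (p ∨ r)): least fixpoint, start Z0 = {2, 3}, add states with every successor in Z. Already a fixed point.
Sat(AF (p ∨ (p ∨ r))) = {2, 3}
AG (AF (p ∨ (p ∨ r))): greatest fixpoint, start Z0 = {2, 3}, keep only states in Sat with every successor in Z. Z1 = {3}; fixed.
Sat(AG (AF (p ∨ (p ∨ r)))) = {3}
Sat(AX (AG (AF (p ∨ (p ∨ r))))) = {s : every successor in {3}} = {3}

{3}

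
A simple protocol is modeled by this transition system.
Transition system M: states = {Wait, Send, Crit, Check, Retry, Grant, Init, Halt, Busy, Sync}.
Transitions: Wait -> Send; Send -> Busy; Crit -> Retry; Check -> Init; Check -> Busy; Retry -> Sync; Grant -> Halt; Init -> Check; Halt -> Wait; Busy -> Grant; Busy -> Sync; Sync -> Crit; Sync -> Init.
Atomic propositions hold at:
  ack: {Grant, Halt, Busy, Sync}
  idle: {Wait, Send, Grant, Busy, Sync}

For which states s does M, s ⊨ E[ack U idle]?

{Wait, Send, Grant, Halt, Busy, Sync}

E[ack U idle]: least fixpoint, start Z0 = Sat(idle) = {Wait, Send, Grant, Busy, Sync}, add states in Sat(ack) with some successor in Z. Z1 = {Wait, Send, Grant, Halt, Busy, Sync}; fixed.
Sat(E[ack U idle]) = {Wait, Send, Grant, Halt, Busy, Sync}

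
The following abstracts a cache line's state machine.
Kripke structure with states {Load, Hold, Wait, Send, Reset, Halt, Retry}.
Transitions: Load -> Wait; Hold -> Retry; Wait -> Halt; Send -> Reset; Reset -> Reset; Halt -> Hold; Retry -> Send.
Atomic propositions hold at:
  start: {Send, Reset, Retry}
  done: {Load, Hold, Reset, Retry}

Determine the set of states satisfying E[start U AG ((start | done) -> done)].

Sat(start | done) = {Load, Hold, Send, Reset, Retry}
Sat((start | done) -> done) = {Load, Hold, Wait, Reset, Halt, Retry}
AG ((start | done) -> done): greatest fixpoint, start Z0 = {Load, Hold, Wait, Reset, Halt, Retry}, keep only states in Sat with every successor in Z. Z1 = {Load, Hold, Wait, Reset, Halt}; Z2 = {Load, Wait, Reset, Halt}; Z3 = {Load, Wait, Reset}; Z4 = {Load, Reset}; Z5 = {Reset}; fixed.
Sat(AG ((start | done) -> done)) = {Reset}
E[start U AG ((start | done) -> done)]: least fixpoint, start Z0 = Sat(AG ((start | done) -> done)) = {Reset}, add states in Sat(start) with some successor in Z. Z1 = {Send, Reset}; Z2 = {Send, Reset, Retry}; fixed.
Sat(E[start U AG ((start | done) -> done)]) = {Send, Reset, Retry}

{Send, Reset, Retry}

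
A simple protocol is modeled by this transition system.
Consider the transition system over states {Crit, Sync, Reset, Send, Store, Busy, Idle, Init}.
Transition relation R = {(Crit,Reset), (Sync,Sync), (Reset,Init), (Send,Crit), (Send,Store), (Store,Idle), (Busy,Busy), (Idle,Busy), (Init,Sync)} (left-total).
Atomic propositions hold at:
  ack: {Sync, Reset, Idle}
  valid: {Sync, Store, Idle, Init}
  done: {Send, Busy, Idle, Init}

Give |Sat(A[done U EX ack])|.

5

Sat(EX ack) = {s : some successor in {Sync, Reset, Idle}} = {Crit, Sync, Store, Init}
A[done U EX ack]: least fixpoint, start Z0 = Sat(EX ack) = {Crit, Sync, Store, Init}, add states in Sat(done) with every successor in Z. Z1 = {Crit, Sync, Send, Store, Init}; fixed.
Sat(A[done U EX ack]) = {Crit, Sync, Send, Store, Init}
|Sat(A[done U EX ack])| = |{Crit, Sync, Send, Store, Init}| = 5.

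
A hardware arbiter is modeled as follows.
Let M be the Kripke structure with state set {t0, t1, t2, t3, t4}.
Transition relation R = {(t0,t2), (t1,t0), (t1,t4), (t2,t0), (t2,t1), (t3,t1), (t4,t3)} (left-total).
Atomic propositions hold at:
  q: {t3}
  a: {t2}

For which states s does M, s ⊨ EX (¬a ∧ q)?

{t4}

Sat(¬a) = {t0, t1, t3, t4}
Sat(¬a ∧ q) = {t3}
Sat(EX (¬a ∧ q)) = {s : some successor in {t3}} = {t4}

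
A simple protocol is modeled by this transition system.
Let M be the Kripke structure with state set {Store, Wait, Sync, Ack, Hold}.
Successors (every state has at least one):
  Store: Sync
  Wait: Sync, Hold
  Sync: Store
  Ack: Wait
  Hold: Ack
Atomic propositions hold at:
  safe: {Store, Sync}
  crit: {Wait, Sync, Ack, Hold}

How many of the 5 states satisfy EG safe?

2

EG safe: greatest fixpoint, start Z0 = {Store, Sync}, keep only states in Sat with some successor in Z. Already a fixed point.
Sat(EG safe) = {Store, Sync}
|Sat(EG safe)| = |{Store, Sync}| = 2.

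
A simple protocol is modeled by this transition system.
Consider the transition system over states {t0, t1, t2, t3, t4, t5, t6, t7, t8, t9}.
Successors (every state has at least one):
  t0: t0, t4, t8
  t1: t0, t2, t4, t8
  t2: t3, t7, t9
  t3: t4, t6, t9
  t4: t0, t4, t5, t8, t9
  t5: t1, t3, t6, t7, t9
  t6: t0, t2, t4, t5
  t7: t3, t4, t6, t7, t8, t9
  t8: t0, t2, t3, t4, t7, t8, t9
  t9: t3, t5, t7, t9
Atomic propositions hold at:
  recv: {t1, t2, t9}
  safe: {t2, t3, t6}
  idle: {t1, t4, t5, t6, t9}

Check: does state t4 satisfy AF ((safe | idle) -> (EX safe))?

Sat(safe | idle) = {t1, t2, t3, t4, t5, t6, t9}
Sat(EX safe) = {s : some successor in {t2, t3, t6}} = {t1, t2, t3, t5, t6, t7, t8, t9}
Sat((safe | idle) -> (EX safe)) = {t0, t1, t2, t3, t5, t6, t7, t8, t9}
AF ((safe | idle) -> (EX safe)): least fixpoint, start Z0 = {t0, t1, t2, t3, t5, t6, t7, t8, t9}, add states with every successor in Z. Already a fixed point.
Sat(AF ((safe | idle) -> (EX safe))) = {t0, t1, t2, t3, t5, t6, t7, t8, t9}
t4 ∉ Sat(AF ((safe | idle) -> (EX safe))) = {t0, t1, t2, t3, t5, t6, t7, t8, t9}, so the formula does not hold at t4.

No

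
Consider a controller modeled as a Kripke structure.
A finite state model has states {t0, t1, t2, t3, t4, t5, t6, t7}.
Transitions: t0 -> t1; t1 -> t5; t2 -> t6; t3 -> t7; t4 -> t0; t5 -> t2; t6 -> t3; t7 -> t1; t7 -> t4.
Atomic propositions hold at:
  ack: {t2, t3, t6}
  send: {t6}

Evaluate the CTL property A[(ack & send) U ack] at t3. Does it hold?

Sat(ack & send) = {t6}
A[(ack & send) U ack]: least fixpoint, start Z0 = Sat(ack) = {t2, t3, t6}, add states in Sat(ack & send) with every successor in Z. Already a fixed point.
Sat(A[(ack & send) U ack]) = {t2, t3, t6}
t3 ∈ Sat(A[(ack & send) U ack]) = {t2, t3, t6}, so the formula holds at t3.

Yes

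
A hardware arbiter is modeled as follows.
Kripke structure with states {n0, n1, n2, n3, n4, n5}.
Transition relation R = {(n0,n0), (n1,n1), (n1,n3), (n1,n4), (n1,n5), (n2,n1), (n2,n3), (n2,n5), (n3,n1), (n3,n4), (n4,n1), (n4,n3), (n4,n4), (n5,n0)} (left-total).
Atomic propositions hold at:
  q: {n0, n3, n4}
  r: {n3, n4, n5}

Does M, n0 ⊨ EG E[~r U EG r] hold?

Sat(~r) = {n0, n1, n2}
EG r: greatest fixpoint, start Z0 = {n3, n4, n5}, keep only states in Sat with some successor in Z. Z1 = {n3, n4}; fixed.
Sat(EG r) = {n3, n4}
E[~r U EG r]: least fixpoint, start Z0 = Sat(EG r) = {n3, n4}, add states in Sat(~r) with some successor in Z. Z1 = {n1, n2, n3, n4}; fixed.
Sat(E[~r U EG r]) = {n1, n2, n3, n4}
EG E[~r U EG r]: greatest fixpoint, start Z0 = {n1, n2, n3, n4}, keep only states in Sat with some successor in Z. Already a fixed point.
Sat(EG E[~r U EG r]) = {n1, n2, n3, n4}
n0 ∉ Sat(EG E[~r U EG r]) = {n1, n2, n3, n4}, so the formula does not hold at n0.

No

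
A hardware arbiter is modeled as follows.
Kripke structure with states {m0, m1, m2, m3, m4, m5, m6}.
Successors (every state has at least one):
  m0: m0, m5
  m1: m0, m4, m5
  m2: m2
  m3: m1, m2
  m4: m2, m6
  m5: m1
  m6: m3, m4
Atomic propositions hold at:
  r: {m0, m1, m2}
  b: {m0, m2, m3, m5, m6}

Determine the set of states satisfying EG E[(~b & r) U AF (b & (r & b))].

Sat(~b) = {m1, m4}
Sat(~b & r) = {m1}
Sat(r & b) = {m0, m2}
Sat(b & (r & b)) = {m0, m2}
AF (b & (r & b)): least fixpoint, start Z0 = {m0, m2}, add states with every successor in Z. Already a fixed point.
Sat(AF (b & (r & b))) = {m0, m2}
E[(~b & r) U AF (b & (r & b))]: least fixpoint, start Z0 = Sat(AF (b & (r & b))) = {m0, m2}, add states in Sat(~b & r) with some successor in Z. Z1 = {m0, m1, m2}; fixed.
Sat(E[(~b & r) U AF (b & (r & b))]) = {m0, m1, m2}
EG E[(~b & r) U AF (b & (r & b))]: greatest fixpoint, start Z0 = {m0, m1, m2}, keep only states in Sat with some successor in Z. Already a fixed point.
Sat(EG E[(~b & r) U AF (b & (r & b))]) = {m0, m1, m2}

{m0, m1, m2}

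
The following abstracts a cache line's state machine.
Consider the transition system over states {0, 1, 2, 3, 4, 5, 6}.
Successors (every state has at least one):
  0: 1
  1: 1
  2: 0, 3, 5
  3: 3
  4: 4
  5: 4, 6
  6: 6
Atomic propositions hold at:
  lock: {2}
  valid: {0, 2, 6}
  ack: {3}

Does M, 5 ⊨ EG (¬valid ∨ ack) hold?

Yes

Sat(¬valid) = {1, 3, 4, 5}
Sat(¬valid ∨ ack) = {1, 3, 4, 5}
EG (¬valid ∨ ack): greatest fixpoint, start Z0 = {1, 3, 4, 5}, keep only states in Sat with some successor in Z. Already a fixed point.
Sat(EG (¬valid ∨ ack)) = {1, 3, 4, 5}
5 ∈ Sat(EG (¬valid ∨ ack)) = {1, 3, 4, 5}, so the formula holds at 5.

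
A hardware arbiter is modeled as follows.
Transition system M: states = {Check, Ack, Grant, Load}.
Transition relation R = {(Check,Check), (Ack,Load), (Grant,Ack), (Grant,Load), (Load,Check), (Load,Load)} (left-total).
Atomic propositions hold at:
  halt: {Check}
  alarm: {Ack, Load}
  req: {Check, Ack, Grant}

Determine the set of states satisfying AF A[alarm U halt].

{Check}

A[alarm U halt]: least fixpoint, start Z0 = Sat(halt) = {Check}, add states in Sat(alarm) with every successor in Z. Already a fixed point.
Sat(A[alarm U halt]) = {Check}
AF A[alarm U halt]: least fixpoint, start Z0 = {Check}, add states with every successor in Z. Already a fixed point.
Sat(AF A[alarm U halt]) = {Check}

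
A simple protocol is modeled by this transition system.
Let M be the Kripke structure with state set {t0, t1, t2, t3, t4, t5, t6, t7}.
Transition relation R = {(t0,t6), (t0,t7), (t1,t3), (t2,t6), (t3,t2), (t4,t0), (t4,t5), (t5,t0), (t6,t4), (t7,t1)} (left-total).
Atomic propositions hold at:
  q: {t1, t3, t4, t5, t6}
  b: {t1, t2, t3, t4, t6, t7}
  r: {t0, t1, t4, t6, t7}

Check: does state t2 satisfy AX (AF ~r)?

No

Sat(~r) = {t2, t3, t5}
AF ~r: least fixpoint, start Z0 = {t2, t3, t5}, add states with every successor in Z. Z1 = {t1, t2, t3, t5}; Z2 = {t1, t2, t3, t5, t7}; fixed.
Sat(AF ~r) = {t1, t2, t3, t5, t7}
Sat(AX (AF ~r)) = {s : every successor in {t1, t2, t3, t5, t7}} = {t1, t3, t7}
t2 ∉ Sat(AX (AF ~r)) = {t1, t3, t7}, so the formula does not hold at t2.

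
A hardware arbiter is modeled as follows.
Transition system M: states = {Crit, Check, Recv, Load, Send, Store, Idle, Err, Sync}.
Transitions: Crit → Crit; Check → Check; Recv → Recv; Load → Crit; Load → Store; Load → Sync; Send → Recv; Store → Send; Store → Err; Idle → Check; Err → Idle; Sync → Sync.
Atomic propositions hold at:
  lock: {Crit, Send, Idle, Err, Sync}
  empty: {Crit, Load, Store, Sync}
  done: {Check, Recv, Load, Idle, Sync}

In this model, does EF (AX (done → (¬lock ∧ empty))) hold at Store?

Sat(¬lock) = {Check, Recv, Load, Store}
Sat(¬lock ∧ empty) = {Load, Store}
Sat(done → (¬lock ∧ empty)) = {Crit, Load, Send, Store, Err}
Sat(AX (done → (¬lock ∧ empty))) = {s : every successor in {Crit, Load, Send, Store, Err}} = {Crit, Store}
EF (AX (done → (¬lock ∧ empty))): least fixpoint, start Z0 = {Crit, Store}, add states with some successor in Z. Z1 = {Crit, Load, Store}; fixed.
Sat(EF (AX (done → (¬lock ∧ empty)))) = {Crit, Load, Store}
Store ∈ Sat(EF (AX (done → (¬lock ∧ empty)))) = {Crit, Load, Store}, so the formula holds at Store.

Yes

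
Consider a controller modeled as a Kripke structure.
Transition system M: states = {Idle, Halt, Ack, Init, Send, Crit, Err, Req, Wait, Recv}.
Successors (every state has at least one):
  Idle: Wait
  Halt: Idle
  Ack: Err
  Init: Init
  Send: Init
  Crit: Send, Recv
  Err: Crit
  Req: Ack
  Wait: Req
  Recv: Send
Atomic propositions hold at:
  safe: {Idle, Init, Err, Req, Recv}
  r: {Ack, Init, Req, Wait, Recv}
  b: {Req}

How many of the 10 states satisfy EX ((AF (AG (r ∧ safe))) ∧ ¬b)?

9

Sat(r ∧ safe) = {Init, Req, Recv}
AG (r ∧ safe): greatest fixpoint, start Z0 = {Init, Req, Recv}, keep only states in Sat with every successor in Z. Z1 = {Init}; fixed.
Sat(AG (r ∧ safe)) = {Init}
AF (AG (r ∧ safe)): least fixpoint, start Z0 = {Init}, add states with every successor in Z. Z1 = {Init, Send}; Z2 = {Init, Send, Recv}; Z3 = {Init, Send, Crit, Recv}; Z4 = {Init, Send, Crit, Err, Recv}; Z5 = {Ack, Init, Send, Crit, Err, Recv}; Z6 = {Ack, Init, Send, Crit, Err, Req, Recv}; Z7 = {Ack, Init, Send, Crit, Err, Req, Wait, Recv}; Z8 = {Idle, Ack, Init, Send, Crit, Err, Req, Wait, Recv}; Z9 = {Idle, Halt, Ack, Init, Send, Crit, Err, Req, Wait, Recv}; fixed.
Sat(AF (AG (r ∧ safe))) = {Idle, Halt, Ack, Init, Send, Crit, Err, Req, Wait, Recv}
Sat(¬b) = {Idle, Halt, Ack, Init, Send, Crit, Err, Wait, Recv}
Sat((AF (AG (r ∧ safe))) ∧ ¬b) = {Idle, Halt, Ack, Init, Send, Crit, Err, Wait, Recv}
Sat(EX ((AF (AG (r ∧ safe))) ∧ ¬b)) = {s : some successor in {Idle, Halt, Ack, Init, Send, Crit, Err, Wait, Recv}} = {Idle, Halt, Ack, Init, Send, Crit, Err, Req, Recv}
|Sat(EX ((AF (AG (r ∧ safe))) ∧ ¬b))| = |{Idle, Halt, Ack, Init, Send, Crit, Err, Req, Recv}| = 9.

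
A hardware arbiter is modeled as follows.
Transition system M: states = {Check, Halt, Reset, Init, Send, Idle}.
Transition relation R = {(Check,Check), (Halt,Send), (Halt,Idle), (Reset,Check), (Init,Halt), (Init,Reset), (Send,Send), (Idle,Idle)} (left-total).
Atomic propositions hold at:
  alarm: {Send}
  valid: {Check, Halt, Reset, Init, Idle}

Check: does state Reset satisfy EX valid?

Sat(EX valid) = {s : some successor in {Check, Halt, Reset, Init, Idle}} = {Check, Halt, Reset, Init, Idle}
Reset ∈ Sat(EX valid) = {Check, Halt, Reset, Init, Idle}, so the formula holds at Reset.

Yes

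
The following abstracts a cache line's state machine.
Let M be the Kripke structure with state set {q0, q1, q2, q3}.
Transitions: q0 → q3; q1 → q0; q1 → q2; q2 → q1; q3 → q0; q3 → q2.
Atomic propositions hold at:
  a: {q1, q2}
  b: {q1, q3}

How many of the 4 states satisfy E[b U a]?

3

E[b U a]: least fixpoint, start Z0 = Sat(a) = {q1, q2}, add states in Sat(b) with some successor in Z. Z1 = {q1, q2, q3}; fixed.
Sat(E[b U a]) = {q1, q2, q3}
|Sat(E[b U a])| = |{q1, q2, q3}| = 3.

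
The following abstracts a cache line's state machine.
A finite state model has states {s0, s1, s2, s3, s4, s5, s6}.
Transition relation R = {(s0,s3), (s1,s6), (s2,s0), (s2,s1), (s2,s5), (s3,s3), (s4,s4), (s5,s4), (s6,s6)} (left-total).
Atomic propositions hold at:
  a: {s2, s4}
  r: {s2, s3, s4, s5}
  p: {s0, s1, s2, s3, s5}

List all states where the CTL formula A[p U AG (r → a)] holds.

{s1, s4, s5, s6}

Sat(r → a) = {s0, s1, s2, s4, s6}
AG (r → a): greatest fixpoint, start Z0 = {s0, s1, s2, s4, s6}, keep only states in Sat with every successor in Z. Z1 = {s1, s4, s6}; fixed.
Sat(AG (r → a)) = {s1, s4, s6}
A[p U AG (r → a)]: least fixpoint, start Z0 = Sat(AG (r → a)) = {s1, s4, s6}, add states in Sat(p) with every successor in Z. Z1 = {s1, s4, s5, s6}; fixed.
Sat(A[p U AG (r → a)]) = {s1, s4, s5, s6}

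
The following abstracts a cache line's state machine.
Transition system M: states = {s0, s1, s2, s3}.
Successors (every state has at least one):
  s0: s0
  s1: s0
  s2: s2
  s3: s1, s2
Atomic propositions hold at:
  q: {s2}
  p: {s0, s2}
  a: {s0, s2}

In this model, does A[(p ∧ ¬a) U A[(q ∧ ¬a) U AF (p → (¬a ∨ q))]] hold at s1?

Yes

Sat(¬a) = {s1, s3}
Sat(p ∧ ¬a) = ∅
Sat(q ∧ ¬a) = ∅
Sat(¬a ∨ q) = {s1, s2, s3}
Sat(p → (¬a ∨ q)) = {s1, s2, s3}
AF (p → (¬a ∨ q)): least fixpoint, start Z0 = {s1, s2, s3}, add states with every successor in Z. Already a fixed point.
Sat(AF (p → (¬a ∨ q))) = {s1, s2, s3}
A[(q ∧ ¬a) U AF (p → (¬a ∨ q))]: least fixpoint, start Z0 = Sat(AF (p → (¬a ∨ q))) = {s1, s2, s3}, add states in Sat(q ∧ ¬a) with every successor in Z. Already a fixed point.
Sat(A[(q ∧ ¬a) U AF (p → (¬a ∨ q))]) = {s1, s2, s3}
A[(p ∧ ¬a) U A[(q ∧ ¬a) U AF (p → (¬a ∨ q))]]: least fixpoint, start Z0 = Sat(A[(q ∧ ¬a) U AF (p → (¬a ∨ q))]) = {s1, s2, s3}, add states in Sat(p ∧ ¬a) with every successor in Z. Already a fixed point.
Sat(A[(p ∧ ¬a) U A[(q ∧ ¬a) U AF (p → (¬a ∨ q))]]) = {s1, s2, s3}
s1 ∈ Sat(A[(p ∧ ¬a) U A[(q ∧ ¬a) U AF (p → (¬a ∨ q))]]) = {s1, s2, s3}, so the formula holds at s1.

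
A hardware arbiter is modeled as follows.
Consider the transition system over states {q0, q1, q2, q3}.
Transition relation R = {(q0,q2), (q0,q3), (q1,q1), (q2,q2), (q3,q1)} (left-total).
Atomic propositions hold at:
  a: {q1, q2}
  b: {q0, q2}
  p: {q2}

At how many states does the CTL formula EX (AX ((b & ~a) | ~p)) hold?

Sat(~a) = {q0, q3}
Sat(b & ~a) = {q0}
Sat(~p) = {q0, q1, q3}
Sat((b & ~a) | ~p) = {q0, q1, q3}
Sat(AX ((b & ~a) | ~p)) = {s : every successor in {q0, q1, q3}} = {q1, q3}
Sat(EX (AX ((b & ~a) | ~p))) = {s : some successor in {q1, q3}} = {q0, q1, q3}
|Sat(EX (AX ((b & ~a) | ~p)))| = |{q0, q1, q3}| = 3.

3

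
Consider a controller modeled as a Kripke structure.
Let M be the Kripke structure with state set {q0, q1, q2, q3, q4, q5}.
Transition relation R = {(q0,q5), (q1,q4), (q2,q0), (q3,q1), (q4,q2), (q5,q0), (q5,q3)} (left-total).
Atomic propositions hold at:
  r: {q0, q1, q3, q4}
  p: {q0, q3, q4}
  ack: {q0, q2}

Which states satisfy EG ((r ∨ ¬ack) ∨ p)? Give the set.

{q0, q5}

Sat(¬ack) = {q1, q3, q4, q5}
Sat(r ∨ ¬ack) = {q0, q1, q3, q4, q5}
Sat((r ∨ ¬ack) ∨ p) = {q0, q1, q3, q4, q5}
EG ((r ∨ ¬ack) ∨ p): greatest fixpoint, start Z0 = {q0, q1, q3, q4, q5}, keep only states in Sat with some successor in Z. Z1 = {q0, q1, q3, q5}; Z2 = {q0, q3, q5}; Z3 = {q0, q5}; fixed.
Sat(EG ((r ∨ ¬ack) ∨ p)) = {q0, q5}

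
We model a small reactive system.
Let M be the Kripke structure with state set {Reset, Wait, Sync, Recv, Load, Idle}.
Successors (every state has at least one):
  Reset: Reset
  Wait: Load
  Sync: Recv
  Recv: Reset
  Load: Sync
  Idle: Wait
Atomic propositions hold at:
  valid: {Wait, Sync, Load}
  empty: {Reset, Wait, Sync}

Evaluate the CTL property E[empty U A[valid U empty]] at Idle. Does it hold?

No

A[valid U empty]: least fixpoint, start Z0 = Sat(empty) = {Reset, Wait, Sync}, add states in Sat(valid) with every successor in Z. Z1 = {Reset, Wait, Sync, Load}; fixed.
Sat(A[valid U empty]) = {Reset, Wait, Sync, Load}
E[empty U A[valid U empty]]: least fixpoint, start Z0 = Sat(A[valid U empty]) = {Reset, Wait, Sync, Load}, add states in Sat(empty) with some successor in Z. Already a fixed point.
Sat(E[empty U A[valid U empty]]) = {Reset, Wait, Sync, Load}
Idle ∉ Sat(E[empty U A[valid U empty]]) = {Reset, Wait, Sync, Load}, so the formula does not hold at Idle.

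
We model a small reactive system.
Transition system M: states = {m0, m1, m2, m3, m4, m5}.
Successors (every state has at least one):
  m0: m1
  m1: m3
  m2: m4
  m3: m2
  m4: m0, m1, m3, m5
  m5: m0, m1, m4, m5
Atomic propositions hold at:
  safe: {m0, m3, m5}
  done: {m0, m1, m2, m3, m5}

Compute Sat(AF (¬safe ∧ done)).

{m0, m1, m2, m3}

Sat(¬safe) = {m1, m2, m4}
Sat(¬safe ∧ done) = {m1, m2}
AF (¬safe ∧ done): least fixpoint, start Z0 = {m1, m2}, add states with every successor in Z. Z1 = {m0, m1, m2, m3}; fixed.
Sat(AF (¬safe ∧ done)) = {m0, m1, m2, m3}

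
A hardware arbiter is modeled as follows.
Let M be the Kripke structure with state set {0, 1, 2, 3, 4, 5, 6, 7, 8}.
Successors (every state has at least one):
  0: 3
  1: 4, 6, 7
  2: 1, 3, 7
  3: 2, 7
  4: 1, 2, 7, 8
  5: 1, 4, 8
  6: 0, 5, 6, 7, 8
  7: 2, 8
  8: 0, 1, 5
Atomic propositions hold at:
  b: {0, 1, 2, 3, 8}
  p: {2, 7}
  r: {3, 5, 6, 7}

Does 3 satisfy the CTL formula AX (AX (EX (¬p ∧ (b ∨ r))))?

Sat(¬p) = {0, 1, 3, 4, 5, 6, 8}
Sat(b ∨ r) = {0, 1, 2, 3, 5, 6, 7, 8}
Sat(¬p ∧ (b ∨ r)) = {0, 1, 3, 5, 6, 8}
Sat(EX (¬p ∧ (b ∨ r))) = {s : some successor in {0, 1, 3, 5, 6, 8}} = {0, 1, 2, 4, 5, 6, 7, 8}
Sat(AX (EX (¬p ∧ (b ∨ r)))) = {s : every successor in {0, 1, 2, 4, 5, 6, 7, 8}} = {1, 3, 4, 5, 6, 7, 8}
Sat(AX (AX (EX (¬p ∧ (b ∨ r))))) = {s : every successor in {1, 3, 4, 5, 6, 7, 8}} = {0, 1, 2, 5}
3 ∉ Sat(AX (AX (EX (¬p ∧ (b ∨ r))))) = {0, 1, 2, 5}, so the formula does not hold at 3.

No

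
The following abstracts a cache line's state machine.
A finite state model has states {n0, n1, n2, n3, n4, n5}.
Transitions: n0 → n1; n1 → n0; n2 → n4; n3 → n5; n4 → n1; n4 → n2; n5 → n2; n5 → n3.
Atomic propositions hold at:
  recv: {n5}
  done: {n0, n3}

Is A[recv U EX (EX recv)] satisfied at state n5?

Yes

Sat(EX recv) = {s : some successor in {n5}} = {n3}
Sat(EX (EX recv)) = {s : some successor in {n3}} = {n5}
A[recv U EX (EX recv)]: least fixpoint, start Z0 = Sat(EX (EX recv)) = {n5}, add states in Sat(recv) with every successor in Z. Already a fixed point.
Sat(A[recv U EX (EX recv)]) = {n5}
n5 ∈ Sat(A[recv U EX (EX recv)]) = {n5}, so the formula holds at n5.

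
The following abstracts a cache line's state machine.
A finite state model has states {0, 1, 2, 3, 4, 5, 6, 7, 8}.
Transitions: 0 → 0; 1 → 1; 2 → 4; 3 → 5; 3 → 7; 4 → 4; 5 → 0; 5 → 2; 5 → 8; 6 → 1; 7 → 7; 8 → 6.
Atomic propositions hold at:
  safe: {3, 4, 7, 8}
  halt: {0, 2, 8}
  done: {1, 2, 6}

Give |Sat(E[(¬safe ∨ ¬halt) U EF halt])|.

5

Sat(¬safe) = {0, 1, 2, 5, 6}
Sat(¬halt) = {1, 3, 4, 5, 6, 7}
Sat(¬safe ∨ ¬halt) = {0, 1, 2, 3, 4, 5, 6, 7}
EF halt: least fixpoint, start Z0 = {0, 2, 8}, add states with some successor in Z. Z1 = {0, 2, 5, 8}; Z2 = {0, 2, 3, 5, 8}; fixed.
Sat(EF halt) = {0, 2, 3, 5, 8}
E[(¬safe ∨ ¬halt) U EF halt]: least fixpoint, start Z0 = Sat(EF halt) = {0, 2, 3, 5, 8}, add states in Sat(¬safe ∨ ¬halt) with some successor in Z. Already a fixed point.
Sat(E[(¬safe ∨ ¬halt) U EF halt]) = {0, 2, 3, 5, 8}
|Sat(E[(¬safe ∨ ¬halt) U EF halt])| = |{0, 2, 3, 5, 8}| = 5.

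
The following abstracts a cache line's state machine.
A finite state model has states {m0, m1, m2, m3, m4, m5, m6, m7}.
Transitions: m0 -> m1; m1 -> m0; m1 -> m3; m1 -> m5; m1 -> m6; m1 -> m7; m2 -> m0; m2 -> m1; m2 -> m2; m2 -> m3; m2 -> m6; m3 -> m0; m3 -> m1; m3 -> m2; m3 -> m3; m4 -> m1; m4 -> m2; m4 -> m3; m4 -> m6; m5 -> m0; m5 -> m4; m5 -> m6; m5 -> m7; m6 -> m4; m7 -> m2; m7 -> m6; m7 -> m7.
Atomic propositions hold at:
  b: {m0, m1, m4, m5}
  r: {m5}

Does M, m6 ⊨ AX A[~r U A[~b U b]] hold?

Sat(~r) = {m0, m1, m2, m3, m4, m6, m7}
Sat(~b) = {m2, m3, m6, m7}
A[~b U b]: least fixpoint, start Z0 = Sat(b) = {m0, m1, m4, m5}, add states in Sat(~b) with every successor in Z. Z1 = {m0, m1, m4, m5, m6}; fixed.
Sat(A[~b U b]) = {m0, m1, m4, m5, m6}
A[~r U A[~b U b]]: least fixpoint, start Z0 = Sat(A[~b U b]) = {m0, m1, m4, m5, m6}, add states in Sat(~r) with every successor in Z. Already a fixed point.
Sat(A[~r U A[~b U b]]) = {m0, m1, m4, m5, m6}
Sat(AX A[~r U A[~b U b]]) = {s : every successor in {m0, m1, m4, m5, m6}} = {m0, m6}
m6 ∈ Sat(AX A[~r U A[~b U b]]) = {m0, m6}, so the formula holds at m6.

Yes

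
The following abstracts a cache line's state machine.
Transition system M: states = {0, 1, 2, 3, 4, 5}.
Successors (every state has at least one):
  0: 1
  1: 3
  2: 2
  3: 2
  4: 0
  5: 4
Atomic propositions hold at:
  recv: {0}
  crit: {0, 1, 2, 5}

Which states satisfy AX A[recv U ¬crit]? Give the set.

Sat(¬crit) = {3, 4}
A[recv U ¬crit]: least fixpoint, start Z0 = Sat(¬crit) = {3, 4}, add states in Sat(recv) with every successor in Z. Already a fixed point.
Sat(A[recv U ¬crit]) = {3, 4}
Sat(AX A[recv U ¬crit]) = {s : every successor in {3, 4}} = {1, 5}

{1, 5}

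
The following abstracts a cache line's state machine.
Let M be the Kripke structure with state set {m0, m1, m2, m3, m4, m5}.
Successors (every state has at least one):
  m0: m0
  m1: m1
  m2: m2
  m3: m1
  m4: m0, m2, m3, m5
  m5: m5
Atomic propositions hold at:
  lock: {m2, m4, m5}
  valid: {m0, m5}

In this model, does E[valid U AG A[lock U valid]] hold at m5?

Yes

A[lock U valid]: least fixpoint, start Z0 = Sat(valid) = {m0, m5}, add states in Sat(lock) with every successor in Z. Already a fixed point.
Sat(A[lock U valid]) = {m0, m5}
AG A[lock U valid]: greatest fixpoint, start Z0 = {m0, m5}, keep only states in Sat with every successor in Z. Already a fixed point.
Sat(AG A[lock U valid]) = {m0, m5}
E[valid U AG A[lock U valid]]: least fixpoint, start Z0 = Sat(AG A[lock U valid]) = {m0, m5}, add states in Sat(valid) with some successor in Z. Already a fixed point.
Sat(E[valid U AG A[lock U valid]]) = {m0, m5}
m5 ∈ Sat(E[valid U AG A[lock U valid]]) = {m0, m5}, so the formula holds at m5.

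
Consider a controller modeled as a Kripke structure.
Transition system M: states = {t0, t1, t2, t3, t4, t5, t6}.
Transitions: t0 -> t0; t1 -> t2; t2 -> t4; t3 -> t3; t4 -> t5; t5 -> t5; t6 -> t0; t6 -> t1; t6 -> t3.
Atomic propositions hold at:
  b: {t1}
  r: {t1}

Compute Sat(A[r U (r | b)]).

{t1}

Sat(r | b) = {t1}
A[r U (r | b)]: least fixpoint, start Z0 = Sat((r | b)) = {t1}, add states in Sat(r) with every successor in Z. Already a fixed point.
Sat(A[r U (r | b)]) = {t1}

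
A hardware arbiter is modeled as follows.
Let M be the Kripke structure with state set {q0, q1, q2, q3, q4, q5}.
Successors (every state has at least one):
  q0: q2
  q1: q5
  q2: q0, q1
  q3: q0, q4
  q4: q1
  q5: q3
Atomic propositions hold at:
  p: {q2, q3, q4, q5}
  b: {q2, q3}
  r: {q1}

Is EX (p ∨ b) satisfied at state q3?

Sat(p ∨ b) = {q2, q3, q4, q5}
Sat(EX (p ∨ b)) = {s : some successor in {q2, q3, q4, q5}} = {q0, q1, q3, q5}
q3 ∈ Sat(EX (p ∨ b)) = {q0, q1, q3, q5}, so the formula holds at q3.

Yes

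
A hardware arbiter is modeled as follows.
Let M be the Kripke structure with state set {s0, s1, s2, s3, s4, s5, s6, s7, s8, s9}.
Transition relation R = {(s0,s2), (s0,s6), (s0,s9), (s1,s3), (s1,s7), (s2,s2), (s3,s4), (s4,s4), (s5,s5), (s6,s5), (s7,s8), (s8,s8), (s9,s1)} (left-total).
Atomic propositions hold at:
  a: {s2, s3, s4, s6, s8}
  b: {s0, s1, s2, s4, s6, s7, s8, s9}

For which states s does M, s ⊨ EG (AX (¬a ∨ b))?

Sat(¬a) = {s0, s1, s5, s7, s9}
Sat(¬a ∨ b) = {s0, s1, s2, s4, s5, s6, s7, s8, s9}
Sat(AX (¬a ∨ b)) = {s : every successor in {s0, s1, s2, s4, s5, s6, s7, s8, s9}} = {s0, s2, s3, s4, s5, s6, s7, s8, s9}
EG (AX (¬a ∨ b)): greatest fixpoint, start Z0 = {s0, s2, s3, s4, s5, s6, s7, s8, s9}, keep only states in Sat with some successor in Z. Z1 = {s0, s2, s3, s4, s5, s6, s7, s8}; fixed.
Sat(EG (AX (¬a ∨ b))) = {s0, s2, s3, s4, s5, s6, s7, s8}

{s0, s2, s3, s4, s5, s6, s7, s8}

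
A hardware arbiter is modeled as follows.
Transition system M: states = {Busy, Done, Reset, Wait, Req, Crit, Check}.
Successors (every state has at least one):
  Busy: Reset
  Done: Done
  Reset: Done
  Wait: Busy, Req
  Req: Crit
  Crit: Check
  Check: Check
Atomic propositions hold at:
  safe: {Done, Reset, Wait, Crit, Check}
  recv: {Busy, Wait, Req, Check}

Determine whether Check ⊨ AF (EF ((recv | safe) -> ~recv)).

No

Sat(recv | safe) = {Busy, Done, Reset, Wait, Req, Crit, Check}
Sat(~recv) = {Done, Reset, Crit}
Sat((recv | safe) -> ~recv) = {Done, Reset, Crit}
EF ((recv | safe) -> ~recv): least fixpoint, start Z0 = {Done, Reset, Crit}, add states with some successor in Z. Z1 = {Busy, Done, Reset, Req, Crit}; Z2 = {Busy, Done, Reset, Wait, Req, Crit}; fixed.
Sat(EF ((recv | safe) -> ~recv)) = {Busy, Done, Reset, Wait, Req, Crit}
AF (EF ((recv | safe) -> ~recv)): least fixpoint, start Z0 = {Busy, Done, Reset, Wait, Req, Crit}, add states with every successor in Z. Already a fixed point.
Sat(AF (EF ((recv | safe) -> ~recv))) = {Busy, Done, Reset, Wait, Req, Crit}
Check ∉ Sat(AF (EF ((recv | safe) -> ~recv))) = {Busy, Done, Reset, Wait, Req, Crit}, so the formula does not hold at Check.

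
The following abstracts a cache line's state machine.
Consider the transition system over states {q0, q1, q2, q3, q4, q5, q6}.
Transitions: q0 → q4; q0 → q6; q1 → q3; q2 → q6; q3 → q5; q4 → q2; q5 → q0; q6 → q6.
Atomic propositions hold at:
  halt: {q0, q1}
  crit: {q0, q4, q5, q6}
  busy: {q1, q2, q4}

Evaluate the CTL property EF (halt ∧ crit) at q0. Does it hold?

Sat(halt ∧ crit) = {q0}
EF (halt ∧ crit): least fixpoint, start Z0 = {q0}, add states with some successor in Z. Z1 = {q0, q5}; Z2 = {q0, q3, q5}; Z3 = {q0, q1, q3, q5}; fixed.
Sat(EF (halt ∧ crit)) = {q0, q1, q3, q5}
q0 ∈ Sat(EF (halt ∧ crit)) = {q0, q1, q3, q5}, so the formula holds at q0.

Yes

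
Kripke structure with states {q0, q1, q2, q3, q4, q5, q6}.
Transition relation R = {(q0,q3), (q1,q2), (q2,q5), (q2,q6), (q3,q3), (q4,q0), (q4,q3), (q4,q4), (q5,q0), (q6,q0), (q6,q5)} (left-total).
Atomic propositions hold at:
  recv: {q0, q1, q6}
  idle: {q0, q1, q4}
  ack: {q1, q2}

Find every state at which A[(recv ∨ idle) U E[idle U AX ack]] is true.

{q1}

Sat(recv ∨ idle) = {q0, q1, q4, q6}
Sat(AX ack) = {s : every successor in {q1, q2}} = {q1}
E[idle U AX ack]: least fixpoint, start Z0 = Sat(AX ack) = {q1}, add states in Sat(idle) with some successor in Z. Already a fixed point.
Sat(E[idle U AX ack]) = {q1}
A[(recv ∨ idle) U E[idle U AX ack]]: least fixpoint, start Z0 = Sat(E[idle U AX ack]) = {q1}, add states in Sat(recv ∨ idle) with every successor in Z. Already a fixed point.
Sat(A[(recv ∨ idle) U E[idle U AX ack]]) = {q1}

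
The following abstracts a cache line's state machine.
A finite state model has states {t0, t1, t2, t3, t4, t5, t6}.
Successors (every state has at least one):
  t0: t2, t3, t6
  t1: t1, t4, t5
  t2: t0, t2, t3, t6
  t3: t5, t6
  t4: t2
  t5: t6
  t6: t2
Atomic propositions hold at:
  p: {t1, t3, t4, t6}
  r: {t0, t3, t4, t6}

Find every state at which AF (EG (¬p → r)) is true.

Sat(¬p) = {t0, t2, t5}
Sat(¬p → r) = {t0, t1, t3, t4, t6}
EG (¬p → r): greatest fixpoint, start Z0 = {t0, t1, t3, t4, t6}, keep only states in Sat with some successor in Z. Z1 = {t0, t1, t3}; Z2 = {t0, t1}; Z3 = {t1}; fixed.
Sat(EG (¬p → r)) = {t1}
AF (EG (¬p → r)): least fixpoint, start Z0 = {t1}, add states with every successor in Z. Already a fixed point.
Sat(AF (EG (¬p → r))) = {t1}

{t1}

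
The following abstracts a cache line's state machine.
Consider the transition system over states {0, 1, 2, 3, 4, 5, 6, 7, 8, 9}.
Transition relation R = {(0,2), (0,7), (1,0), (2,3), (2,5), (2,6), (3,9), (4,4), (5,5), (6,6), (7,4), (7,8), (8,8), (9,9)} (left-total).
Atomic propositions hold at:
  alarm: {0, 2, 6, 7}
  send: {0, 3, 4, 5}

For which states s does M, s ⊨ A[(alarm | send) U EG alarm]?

Sat(alarm | send) = {0, 2, 3, 4, 5, 6, 7}
EG alarm: greatest fixpoint, start Z0 = {0, 2, 6, 7}, keep only states in Sat with some successor in Z. Z1 = {0, 2, 6}; fixed.
Sat(EG alarm) = {0, 2, 6}
A[(alarm | send) U EG alarm]: least fixpoint, start Z0 = Sat(EG alarm) = {0, 2, 6}, add states in Sat(alarm | send) with every successor in Z. Already a fixed point.
Sat(A[(alarm | send) U EG alarm]) = {0, 2, 6}

{0, 2, 6}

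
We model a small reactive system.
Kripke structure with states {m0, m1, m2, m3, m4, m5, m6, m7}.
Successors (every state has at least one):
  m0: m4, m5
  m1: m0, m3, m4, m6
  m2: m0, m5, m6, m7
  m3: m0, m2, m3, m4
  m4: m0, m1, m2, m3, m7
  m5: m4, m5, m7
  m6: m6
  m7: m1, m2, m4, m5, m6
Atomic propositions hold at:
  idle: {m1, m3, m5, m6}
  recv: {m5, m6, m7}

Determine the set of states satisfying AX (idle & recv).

Sat(idle & recv) = {m5, m6}
Sat(AX (idle & recv)) = {s : every successor in {m5, m6}} = {m6}

{m6}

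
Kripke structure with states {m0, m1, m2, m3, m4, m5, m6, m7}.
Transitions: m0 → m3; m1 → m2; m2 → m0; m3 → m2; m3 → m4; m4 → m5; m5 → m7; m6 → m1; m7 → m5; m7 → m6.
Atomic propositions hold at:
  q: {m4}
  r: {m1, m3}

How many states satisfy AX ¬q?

7

Sat(¬q) = {m0, m1, m2, m3, m5, m6, m7}
Sat(AX ¬q) = {s : every successor in {m0, m1, m2, m3, m5, m6, m7}} = {m0, m1, m2, m4, m5, m6, m7}
|Sat(AX ¬q)| = |{m0, m1, m2, m4, m5, m6, m7}| = 7.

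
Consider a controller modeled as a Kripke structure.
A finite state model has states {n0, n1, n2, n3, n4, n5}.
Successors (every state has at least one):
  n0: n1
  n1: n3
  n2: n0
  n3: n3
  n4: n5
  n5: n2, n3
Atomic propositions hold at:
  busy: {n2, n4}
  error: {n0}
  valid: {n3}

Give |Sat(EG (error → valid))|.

Sat(error → valid) = {n1, n2, n3, n4, n5}
EG (error → valid): greatest fixpoint, start Z0 = {n1, n2, n3, n4, n5}, keep only states in Sat with some successor in Z. Z1 = {n1, n3, n4, n5}; fixed.
Sat(EG (error → valid)) = {n1, n3, n4, n5}
|Sat(EG (error → valid))| = |{n1, n3, n4, n5}| = 4.

4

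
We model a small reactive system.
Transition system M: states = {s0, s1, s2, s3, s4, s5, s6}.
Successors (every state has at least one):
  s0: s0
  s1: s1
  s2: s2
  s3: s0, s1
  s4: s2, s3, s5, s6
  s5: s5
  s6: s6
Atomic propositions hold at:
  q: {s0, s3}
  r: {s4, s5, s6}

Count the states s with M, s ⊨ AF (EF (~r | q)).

Sat(~r) = {s0, s1, s2, s3}
Sat(~r | q) = {s0, s1, s2, s3}
EF (~r | q): least fixpoint, start Z0 = {s0, s1, s2, s3}, add states with some successor in Z. Z1 = {s0, s1, s2, s3, s4}; fixed.
Sat(EF (~r | q)) = {s0, s1, s2, s3, s4}
AF (EF (~r | q)): least fixpoint, start Z0 = {s0, s1, s2, s3, s4}, add states with every successor in Z. Already a fixed point.
Sat(AF (EF (~r | q))) = {s0, s1, s2, s3, s4}
|Sat(AF (EF (~r | q)))| = |{s0, s1, s2, s3, s4}| = 5.

5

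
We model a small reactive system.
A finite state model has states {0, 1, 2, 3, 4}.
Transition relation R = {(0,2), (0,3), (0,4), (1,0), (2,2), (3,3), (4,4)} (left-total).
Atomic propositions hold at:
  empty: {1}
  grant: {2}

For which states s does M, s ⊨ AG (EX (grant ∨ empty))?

{2}

Sat(grant ∨ empty) = {1, 2}
Sat(EX (grant ∨ empty)) = {s : some successor in {1, 2}} = {0, 2}
AG (EX (grant ∨ empty)): greatest fixpoint, start Z0 = {0, 2}, keep only states in Sat with every successor in Z. Z1 = {2}; fixed.
Sat(AG (EX (grant ∨ empty))) = {2}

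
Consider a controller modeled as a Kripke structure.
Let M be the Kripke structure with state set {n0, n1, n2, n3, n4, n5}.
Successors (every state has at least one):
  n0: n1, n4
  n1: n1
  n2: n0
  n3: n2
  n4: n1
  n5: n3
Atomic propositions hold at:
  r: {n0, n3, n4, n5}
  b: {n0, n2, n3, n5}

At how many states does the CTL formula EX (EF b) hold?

3

EF b: least fixpoint, start Z0 = {n0, n2, n3, n5}, add states with some successor in Z. Already a fixed point.
Sat(EF b) = {n0, n2, n3, n5}
Sat(EX (EF b)) = {s : some successor in {n0, n2, n3, n5}} = {n2, n3, n5}
|Sat(EX (EF b))| = |{n2, n3, n5}| = 3.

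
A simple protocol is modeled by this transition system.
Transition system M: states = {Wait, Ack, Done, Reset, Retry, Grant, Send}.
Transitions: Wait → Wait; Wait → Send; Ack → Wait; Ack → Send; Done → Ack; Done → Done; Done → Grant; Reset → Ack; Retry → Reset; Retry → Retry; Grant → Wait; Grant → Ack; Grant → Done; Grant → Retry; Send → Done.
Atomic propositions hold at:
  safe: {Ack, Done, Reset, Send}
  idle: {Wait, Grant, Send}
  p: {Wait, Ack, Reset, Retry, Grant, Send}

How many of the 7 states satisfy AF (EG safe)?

EG safe: greatest fixpoint, start Z0 = {Ack, Done, Reset, Send}, keep only states in Sat with some successor in Z. Already a fixed point.
Sat(EG safe) = {Ack, Done, Reset, Send}
AF (EG safe): least fixpoint, start Z0 = {Ack, Done, Reset, Send}, add states with every successor in Z. Already a fixed point.
Sat(AF (EG safe)) = {Ack, Done, Reset, Send}
|Sat(AF (EG safe))| = |{Ack, Done, Reset, Send}| = 4.

4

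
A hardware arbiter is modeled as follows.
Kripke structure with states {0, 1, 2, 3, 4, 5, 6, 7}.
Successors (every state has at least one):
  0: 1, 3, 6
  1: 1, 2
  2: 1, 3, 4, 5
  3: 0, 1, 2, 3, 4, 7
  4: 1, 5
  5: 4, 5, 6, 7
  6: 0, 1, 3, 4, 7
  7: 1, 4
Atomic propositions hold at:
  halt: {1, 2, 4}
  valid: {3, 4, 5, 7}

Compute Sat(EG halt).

EG halt: greatest fixpoint, start Z0 = {1, 2, 4}, keep only states in Sat with some successor in Z. Already a fixed point.
Sat(EG halt) = {1, 2, 4}

{1, 2, 4}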